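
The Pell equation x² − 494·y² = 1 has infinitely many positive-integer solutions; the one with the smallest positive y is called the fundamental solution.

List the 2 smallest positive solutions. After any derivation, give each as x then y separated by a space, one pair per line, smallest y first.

[22; 4,2,2,1,2,1,2,2,4,44] for √494; ℓ=10 ⇒ convergent index 9
a_0=22:  p_0=22·1+0=22,  q_0=22·0+1=1
…
a_2=2:  p_2=2·89+22=200,  q_2=2·4+1=9
…
a_5=2:  p_5=2·689+489=1867,  q_5=2·31+22=84
a_6=1:  p_6=1·1867+689=2556,  q_6=1·84+31=115
…
a_8=2:  p_8=2·6979+2556=16514,  q_8=2·314+115=743
a_9=4:  p_9=4·16514+6979=73035,  q_9=4·743+314=3286
→ (73035, 3286).  Check: 73035²=5334111225, 494·3286²=5334111224, difference 1.
(73035+3286√494)^2 = 10668222449 + 479986020√494

73035 3286
10668222449 479986020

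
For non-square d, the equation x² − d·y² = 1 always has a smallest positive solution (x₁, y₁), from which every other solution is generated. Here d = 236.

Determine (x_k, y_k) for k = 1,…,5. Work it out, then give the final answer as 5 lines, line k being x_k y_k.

561799 36570
631236232801 41089978860
709255768702176199 46168618067101710
796918363201596536611201 51874966922918257173720
895415879055878209574570044999 58286609084610939305810342850

√236 → a₀=15, period (2,1,3,5,1,6,1,5,3,1,2,30); ℓ=12 even so k=11
k=0  a_k=15  p_k/q_k = 15/1
k=1  a_k=2  p_k/q_k = 31/2
…
k=4  a_k=5  p_k/q_k = 891/58
k=5  a_k=1  p_k/q_k = 1060/69
…
k=7  a_k=1  p_k/q_k = 8311/541
k=8  a_k=5  p_k/q_k = 48806/3177
…
k=10  a_k=1  p_k/q_k = 203535/13249
k=11  a_k=2  p_k/q_k = 561799/36570
(x₁, y₁) = (561799, 36570);  561799² − 236·36570² = 1 ✓
(561799+36570√236)^2 = 631236232801 + 41089978860√236
(561799+36570√236)^3 = 709255768702176199 + 46168618067101710√236
(561799+36570√236)^4 = 796918363201596536611201 + 51874966922918257173720√236
(561799+36570√236)^5 = 895415879055878209574570044999 + 58286609084610939305810342850√236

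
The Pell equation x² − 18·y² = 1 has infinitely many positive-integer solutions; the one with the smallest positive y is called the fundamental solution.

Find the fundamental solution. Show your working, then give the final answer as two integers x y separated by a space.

√18 = [4; 4,8, …], period ℓ=2 (even) → k=1
i=0: a=4 ⇒ p=4, q=1
i=1: a=4 ⇒ p=17, q=4
fundamental: x₁=17, y₁=4  (since 289 − 18·16 = 1)

17 4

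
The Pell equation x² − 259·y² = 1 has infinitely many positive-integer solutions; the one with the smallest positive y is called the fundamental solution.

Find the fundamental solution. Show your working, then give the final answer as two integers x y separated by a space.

847225 52644

[16; 10,1,2,3,4,3,2,1,10,32] for √259; ℓ=10 ⇒ convergent index 9
step 0: (16, 1)  from 16·(1,0) + (0,1)
step 1: (161, 10)  from 10·(16,1) + (1,0)
step 2: (177, 11)  from 1·(161,10) + (16,1)
step 3: (515, 32)  from 2·(177,11) + (161,10)
step 4: (1722, 107)  from 3·(515,32) + (177,11)
…
step 6: (23931, 1487)  from 3·(7403,460) + (1722,107)
…
step 8: (79196, 4921)  from 1·(55265,3434) + (23931,1487)
step 9: (847225, 52644)  from 10·(79196,4921) + (55265,3434)
fundamental: x₁=847225, y₁=52644  (since 717790200625 − 259·2771390736 = 1)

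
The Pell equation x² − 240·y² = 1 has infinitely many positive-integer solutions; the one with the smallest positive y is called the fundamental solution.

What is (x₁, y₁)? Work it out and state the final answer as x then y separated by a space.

d=240: √d = [15; 2,30] (ℓ=2, even), read p_1/q_1
a_0=15:  p_0=15·1+0=15,  q_0=15·0+1=1
a_1=2:  p_1=2·15+1=31,  q_1=2·1+0=2
(x₁, y₁) = (31, 2);  31² − 240·2² = 1 ✓

31 2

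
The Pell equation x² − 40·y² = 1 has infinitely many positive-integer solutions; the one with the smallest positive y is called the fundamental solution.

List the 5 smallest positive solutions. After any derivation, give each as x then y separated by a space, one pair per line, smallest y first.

19 3
721 114
27379 4329
1039681 164388
39480499 6242415

d=40: √d = [6; 3,12] (ℓ=2, even), read p_1/q_1
i=0: a=6 ⇒ p=6, q=1
i=1: a=3 ⇒ p=19, q=3
fundamental: x₁=19, y₁=3  (since 361 − 40·9 = 1)
(19+3√40)^2 = 721 + 114√40
(19+3√40)^3 = 27379 + 4329√40
(19+3√40)^4 = 1039681 + 164388√40
(19+3√40)^5 = 39480499 + 6242415√40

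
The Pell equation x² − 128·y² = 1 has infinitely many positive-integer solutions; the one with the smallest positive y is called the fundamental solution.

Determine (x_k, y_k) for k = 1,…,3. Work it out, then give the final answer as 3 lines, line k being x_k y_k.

√128 = [11; 3,5,3,22, …], period ℓ=4 (even) → k=3
a_0=11:  p_0=11·1+0=11,  q_0=11·0+1=1
…
a_2=5:  p_2=5·34+11=181,  q_2=5·3+1=16
a_3=3:  p_3=3·181+34=577,  q_3=3·16+3=51
→ (577, 51).  Check: 577²=332929, 128·51²=332928, difference 1.
n=2: (577,51)∘(577,51) = (577·577+128·51·51, 577·51+51·577) = (665857,58854)
n=3: (665857,58854)∘(577,51) = (577·665857+128·51·58854, 577·58854+51·665857) = (768398401,67917465)

577 51
665857 58854
768398401 67917465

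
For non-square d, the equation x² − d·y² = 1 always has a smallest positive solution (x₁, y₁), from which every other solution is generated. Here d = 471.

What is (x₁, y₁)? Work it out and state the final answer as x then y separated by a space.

7838695 361188

[21; 1,2,2,1,3,…,2,1,42] for √471; ℓ=14 ⇒ convergent index 13
a_0=21:  p_0=21·1+0=21,  q_0=21·0+1=1
…
a_2=2:  p_2=2·22+21=65,  q_2=2·1+1=3
…
a_5=3:  p_5=3·217+152=803,  q_5=3·10+7=37
a_6=4:  p_6=4·803+217=3429,  q_6=4·37+10=158
a_7=14:  p_7=14·3429+803=48809,  q_7=14·158+37=2249
…
a_9=3:  p_9=3·198665+48809=644804,  q_9=3·9154+2249=29711
…
a_11=2:  p_11=2·843469+644804=2331742,  q_11=2·38865+29711=107441
a_12=2:  p_12=2·2331742+843469=5506953,  q_12=2·107441+38865=253747
a_13=1:  p_13=1·5506953+2331742=7838695,  q_13=1·253747+107441=361188
fundamental: x₁=7838695, y₁=361188  (since 61445139303025 − 471·130456771344 = 1)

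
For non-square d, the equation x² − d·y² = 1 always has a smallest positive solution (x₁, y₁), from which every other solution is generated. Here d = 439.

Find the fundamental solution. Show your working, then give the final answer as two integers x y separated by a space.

d=439: √d = [20; 1,19,1,40] (ℓ=4, even), read p_3/q_3
i=0: a=20 ⇒ p=20, q=1
…
i=2: a=19 ⇒ p=419, q=20
i=3: a=1 ⇒ p=440, q=21
fundamental: x₁=440, y₁=21  (since 193600 − 439·441 = 1)

440 21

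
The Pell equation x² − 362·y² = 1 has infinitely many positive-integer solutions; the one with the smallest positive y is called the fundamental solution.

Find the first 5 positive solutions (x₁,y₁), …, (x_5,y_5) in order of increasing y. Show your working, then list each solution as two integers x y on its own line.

723 38
1045457 54948
1511730099 79454770
2185960677697 114891542472
3160897628219763 166133090959742

√362 → a₀=19, period (38); ℓ=1 odd so k=1
i=0: a=19 ⇒ p=19, q=1
i=1: a=38 ⇒ p=723, q=38
fundamental: x₁=723, y₁=38  (since 522729 − 362·1444 = 1)
(x_2, y_2) = (723·723 + 362·38·38, 723·38 + 38·723) = (1045457, 54948)
(x_3, y_3) = (723·1045457 + 362·38·54948, 723·54948 + 38·1045457) = (1511730099, 79454770)
(x_4, y_4) = (723·1511730099 + 362·38·79454770, 723·79454770 + 38·1511730099) = (2185960677697, 114891542472)
(x_5, y_5) = (723·2185960677697 + 362·38·114891542472, 723·114891542472 + 38·2185960677697) = (3160897628219763, 166133090959742)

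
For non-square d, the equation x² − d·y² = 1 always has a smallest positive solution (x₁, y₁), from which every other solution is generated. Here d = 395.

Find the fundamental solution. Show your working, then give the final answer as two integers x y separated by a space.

159 8

[19; 1,6,1,38] for √395; ℓ=4 ⇒ convergent index 3
step 0: (19, 1)  from 19·(1,0) + (0,1)
step 1: (20, 1)  from 1·(19,1) + (1,0)
step 2: (139, 7)  from 6·(20,1) + (19,1)
step 3: (159, 8)  from 1·(139,7) + (20,1)
(x₁, y₁) = (159, 8);  159² − 395·8² = 1 ✓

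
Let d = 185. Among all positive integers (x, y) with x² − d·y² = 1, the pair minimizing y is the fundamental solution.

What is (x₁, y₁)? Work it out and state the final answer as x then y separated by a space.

√185 → a₀=13, period (1,1,1,1,26); ℓ=5 odd so k=9
step 0: (13, 1)  from 13·(1,0) + (0,1)
…
step 7: (3686, 271)  from 1·(1877,138) + (1809,133)
step 8: (5563, 409)  from 1·(3686,271) + (1877,138)
step 9: (9249, 680)  from 1·(5563,409) + (3686,271)
fundamental: x₁=9249, y₁=680  (since 85544001 − 185·462400 = 1)

9249 680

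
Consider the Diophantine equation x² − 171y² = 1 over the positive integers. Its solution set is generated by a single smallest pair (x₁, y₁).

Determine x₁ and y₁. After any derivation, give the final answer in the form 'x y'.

d=171: √d = [13; 13,26] (ℓ=2, even), read p_1/q_1
k=0  a_k=13  p_k/q_k = 13/1
k=1  a_k=13  p_k/q_k = 170/13
→ (170, 13).  Check: 170²=28900, 171·13²=28899, difference 1.

170 13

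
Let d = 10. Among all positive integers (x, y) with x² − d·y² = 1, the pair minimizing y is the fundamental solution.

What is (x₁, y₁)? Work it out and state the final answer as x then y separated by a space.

19 6

[3; 6] for √10; ℓ=1 ⇒ convergent index 1
k=0  a_k=3  p_k/q_k = 3/1
k=1  a_k=6  p_k/q_k = 19/6
→ (19, 6).  Check: 19²=361, 10·6²=360, difference 1.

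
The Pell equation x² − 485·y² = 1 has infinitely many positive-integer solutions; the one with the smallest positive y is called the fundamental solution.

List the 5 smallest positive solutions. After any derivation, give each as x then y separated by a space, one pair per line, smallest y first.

[22; 44] for √485; ℓ=1 ⇒ convergent index 1
step 0: (22, 1)  from 22·(1,0) + (0,1)
step 1: (969, 44)  from 44·(22,1) + (1,0)
fundamental: x₁=969, y₁=44  (since 938961 − 485·1936 = 1)
(969+44√485)^2 = 1877921 + 85272√485
(969+44√485)^3 = 3639409929 + 165257092√485
(969+44√485)^4 = 7053174564481 + 320268159024√485
(969+44√485)^5 = 13669048666554249 + 620679526931420√485

969 44
1877921 85272
3639409929 165257092
7053174564481 320268159024
13669048666554249 620679526931420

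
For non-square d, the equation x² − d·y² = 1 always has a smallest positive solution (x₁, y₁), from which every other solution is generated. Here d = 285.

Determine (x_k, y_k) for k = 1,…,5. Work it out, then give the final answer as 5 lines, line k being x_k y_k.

2431 144
11819521 700128
57466508671 3404022192
279402153338881 16550355197376
1358453212067130751 80467823565619920

√285 = [16; 1,7,2,7,1,32, …], period ℓ=6 (even) → k=5
k=0  a_k=16  p_k/q_k = 16/1
k=1  a_k=1  p_k/q_k = 17/1
k=2  a_k=7  p_k/q_k = 135/8
k=3  a_k=2  p_k/q_k = 287/17
k=4  a_k=7  p_k/q_k = 2144/127
k=5  a_k=1  p_k/q_k = 2431/144
fundamental: x₁=2431, y₁=144  (since 5909761 − 285·20736 = 1)
(x_2, y_2) = (2431·2431 + 285·144·144, 2431·144 + 144·2431) = (11819521, 700128)
(x_3, y_3) = (2431·11819521 + 285·144·700128, 2431·700128 + 144·11819521) = (57466508671, 3404022192)
(x_4, y_4) = (2431·57466508671 + 285·144·3404022192, 2431·3404022192 + 144·57466508671) = (279402153338881, 16550355197376)
(x_5, y_5) = (2431·279402153338881 + 285·144·16550355197376, 2431·16550355197376 + 144·279402153338881) = (1358453212067130751, 80467823565619920)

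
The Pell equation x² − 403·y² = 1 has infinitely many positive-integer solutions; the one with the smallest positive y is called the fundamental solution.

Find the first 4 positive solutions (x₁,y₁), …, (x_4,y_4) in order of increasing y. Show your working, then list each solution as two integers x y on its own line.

669878 33369
897473069767 44706317964
1202394930058086974 59895557730143415
1610915821914004898868577 80245432842261314788776

d=403: √d = [20; 13,2,1,3,1,3,1,2,13,40] (ℓ=10, even), read p_9/q_9
step 0: (20, 1)  from 20·(1,0) + (0,1)
step 1: (261, 13)  from 13·(20,1) + (1,0)
…
step 3: (803, 40)  from 1·(542,27) + (261,13)
step 4: (2951, 147)  from 3·(803,40) + (542,27)
step 5: (3754, 187)  from 1·(2951,147) + (803,40)
step 6: (14213, 708)  from 3·(3754,187) + (2951,147)
step 7: (17967, 895)  from 1·(14213,708) + (3754,187)
step 8: (50147, 2498)  from 2·(17967,895) + (14213,708)
step 9: (669878, 33369)  from 13·(50147,2498) + (17967,895)
fundamental: x₁=669878, y₁=33369  (since 448736534884 − 403·1113490161 = 1)
n=2: (669878,33369)∘(669878,33369) = (669878·669878+403·33369·33369, 669878·33369+33369·669878) = (897473069767,44706317964)
n=3: (897473069767,44706317964)∘(669878,33369) = (669878·897473069767+403·33369·44706317964, 669878·44706317964+33369·897473069767) = (1202394930058086974,59895557730143415)
n=4: (1202394930058086974,59895557730143415)∘(669878,33369) = (669878·1202394930058086974+403·33369·59895557730143415, 669878·59895557730143415+33369·1202394930058086974) = (1610915821914004898868577,80245432842261314788776)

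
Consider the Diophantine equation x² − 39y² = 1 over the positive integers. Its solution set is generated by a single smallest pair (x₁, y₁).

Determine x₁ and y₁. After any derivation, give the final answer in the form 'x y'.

25 4

√39 = [6; 4,12, …], period ℓ=2 (even) → k=1
i=0: a=6 ⇒ p=6, q=1
i=1: a=4 ⇒ p=25, q=4
(x₁, y₁) = (25, 4);  25² − 39·4² = 1 ✓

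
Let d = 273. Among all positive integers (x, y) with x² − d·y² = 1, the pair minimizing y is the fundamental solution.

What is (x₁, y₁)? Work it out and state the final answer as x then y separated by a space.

d=273: √d = [16; 1,1,10,1,1,32] (ℓ=6, even), read p_5/q_5
i=0: a=16 ⇒ p=16, q=1
…
i=2: a=1 ⇒ p=33, q=2
i=3: a=10 ⇒ p=347, q=21
i=4: a=1 ⇒ p=380, q=23
i=5: a=1 ⇒ p=727, q=44
(x₁, y₁) = (727, 44);  727² − 273·44² = 1 ✓

727 44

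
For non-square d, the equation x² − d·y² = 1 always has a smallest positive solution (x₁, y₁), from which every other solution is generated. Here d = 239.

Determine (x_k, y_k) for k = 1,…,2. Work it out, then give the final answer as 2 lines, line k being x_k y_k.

6195120 400729
76759023628799 4965128484960

√239 → a₀=15, period (2,5,1,2,4,15,4,2,1,5,2,30); ℓ=12 even so k=11
k=0  a_k=15  p_k/q_k = 15/1
…
k=3  a_k=1  p_k/q_k = 201/13
k=4  a_k=2  p_k/q_k = 572/37
k=5  a_k=4  p_k/q_k = 2489/161
…
k=10  a_k=5  p_k/q_k = 2847431/184185
k=11  a_k=2  p_k/q_k = 6195120/400729
→ (6195120, 400729).  Check: 6195120²=38379511814400, 239·400729²=38379511814399, difference 1.
k=2:  x_2 = 6195120·6195120+239·400729·400729 = 76759023628799,  y_2 = 6195120·400729+400729·6195120 = 4965128484960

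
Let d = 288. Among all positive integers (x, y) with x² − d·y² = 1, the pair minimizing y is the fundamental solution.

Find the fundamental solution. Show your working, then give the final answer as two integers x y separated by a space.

[16; 1,32] for √288; ℓ=2 ⇒ convergent index 1
k=0  a_k=16  p_k/q_k = 16/1
k=1  a_k=1  p_k/q_k = 17/1
fundamental: x₁=17, y₁=1  (since 289 − 288·1 = 1)

17 1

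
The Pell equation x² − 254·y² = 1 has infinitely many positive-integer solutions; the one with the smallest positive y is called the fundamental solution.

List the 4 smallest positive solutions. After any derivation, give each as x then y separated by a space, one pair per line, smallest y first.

255 16
130049 8160
66324735 4161584
33825484801 2122399680

√254 → a₀=15, period (1,14,1,30); ℓ=4 even so k=3
i=0: a=15 ⇒ p=15, q=1
…
i=2: a=14 ⇒ p=239, q=15
i=3: a=1 ⇒ p=255, q=16
fundamental: x₁=255, y₁=16  (since 65025 − 254·256 = 1)
n=2: (255,16)∘(255,16) = (255·255+254·16·16, 255·16+16·255) = (130049,8160)
n=3: (130049,8160)∘(255,16) = (255·130049+254·16·8160, 255·8160+16·130049) = (66324735,4161584)
n=4: (66324735,4161584)∘(255,16) = (255·66324735+254·16·4161584, 255·4161584+16·66324735) = (33825484801,2122399680)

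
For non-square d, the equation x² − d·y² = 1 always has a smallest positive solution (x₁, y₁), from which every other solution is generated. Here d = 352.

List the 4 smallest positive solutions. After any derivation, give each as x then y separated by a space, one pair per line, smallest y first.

77617 4137
12048797377 642203058
1870383011943601 99691749501435
290347036464004160257 15475549041463557732

d=352: √d = [18; 1,3,5,9,5,3,1,36] (ℓ=8, even), read p_7/q_7
a_0=18:  p_0=18·1+0=18,  q_0=18·0+1=1
a_1=1:  p_1=1·18+1=19,  q_1=1·1+0=1
…
a_3=5:  p_3=5·75+19=394,  q_3=5·4+1=21
…
a_6=3:  p_6=3·18499+3621=59118,  q_6=3·986+193=3151
a_7=1:  p_7=1·59118+18499=77617,  q_7=1·3151+986=4137
→ (77617, 4137).  Check: 77617²=6024398689, 352·4137²=6024398688, difference 1.
k=2:  x_2 = 77617·77617+352·4137·4137 = 12048797377,  y_2 = 77617·4137+4137·77617 = 642203058
k=3:  x_3 = 77617·12048797377+352·4137·642203058 = 1870383011943601,  y_3 = 77617·642203058+4137·12048797377 = 99691749501435
k=4:  x_4 = 77617·1870383011943601+352·4137·99691749501435 = 290347036464004160257,  y_4 = 77617·99691749501435+4137·1870383011943601 = 15475549041463557732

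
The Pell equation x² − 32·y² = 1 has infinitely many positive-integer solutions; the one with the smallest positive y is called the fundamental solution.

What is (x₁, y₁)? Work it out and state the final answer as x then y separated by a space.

√32 → a₀=5, period (1,1,1,10); ℓ=4 even so k=3
step 0: (5, 1)  from 5·(1,0) + (0,1)
…
step 2: (11, 2)  from 1·(6,1) + (5,1)
step 3: (17, 3)  from 1·(11,2) + (6,1)
(x₁, y₁) = (17, 3);  17² − 32·3² = 1 ✓

17 3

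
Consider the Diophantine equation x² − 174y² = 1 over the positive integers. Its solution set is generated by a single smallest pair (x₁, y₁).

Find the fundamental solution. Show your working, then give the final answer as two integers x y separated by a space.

1451 110

d=174: √d = [13; 5,4,5,26] (ℓ=4, even), read p_3/q_3
i=0: a=13 ⇒ p=13, q=1
…
i=2: a=4 ⇒ p=277, q=21
i=3: a=5 ⇒ p=1451, q=110
(x₁, y₁) = (1451, 110);  1451² − 174·110² = 1 ✓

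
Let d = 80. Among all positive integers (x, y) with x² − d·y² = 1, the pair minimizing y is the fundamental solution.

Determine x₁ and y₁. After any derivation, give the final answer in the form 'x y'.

9 1

[8; 1,16] for √80; ℓ=2 ⇒ convergent index 1
step 0: (8, 1)  from 8·(1,0) + (0,1)
step 1: (9, 1)  from 1·(8,1) + (1,0)
fundamental: x₁=9, y₁=1  (since 81 − 80·1 = 1)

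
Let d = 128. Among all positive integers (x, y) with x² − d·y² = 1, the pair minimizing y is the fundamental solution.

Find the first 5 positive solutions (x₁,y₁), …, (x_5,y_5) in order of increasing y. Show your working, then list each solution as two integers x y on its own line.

√128 → a₀=11, period (3,5,3,22); ℓ=4 even so k=3
a_0=11:  p_0=11·1+0=11,  q_0=11·0+1=1
…
a_2=5:  p_2=5·34+11=181,  q_2=5·3+1=16
a_3=3:  p_3=3·181+34=577,  q_3=3·16+3=51
fundamental: x₁=577, y₁=51  (since 332929 − 128·2601 = 1)
k=2:  x_2 = 577·577+128·51·51 = 665857,  y_2 = 577·51+51·577 = 58854
k=3:  x_3 = 577·665857+128·51·58854 = 768398401,  y_3 = 577·58854+51·665857 = 67917465
k=4:  x_4 = 577·768398401+128·51·67917465 = 886731088897,  y_4 = 577·67917465+51·768398401 = 78376695756
k=5:  x_5 = 577·886731088897+128·51·78376695756 = 1023286908188737,  y_5 = 577·78376695756+51·886731088897 = 90446638984959

577 51
665857 58854
768398401 67917465
886731088897 78376695756
1023286908188737 90446638984959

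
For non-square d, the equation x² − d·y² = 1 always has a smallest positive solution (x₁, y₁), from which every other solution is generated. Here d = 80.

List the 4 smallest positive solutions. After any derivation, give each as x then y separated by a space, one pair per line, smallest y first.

9 1
161 18
2889 323
51841 5796

d=80: √d = [8; 1,16] (ℓ=2, even), read p_1/q_1
i=0: a=8 ⇒ p=8, q=1
i=1: a=1 ⇒ p=9, q=1
(x₁, y₁) = (9, 1);  9² − 80·1² = 1 ✓
(x_2, y_2) = (9·9 + 80·1·1, 9·1 + 1·9) = (161, 18)
(x_3, y_3) = (9·161 + 80·1·18, 9·18 + 1·161) = (2889, 323)
(x_4, y_4) = (9·2889 + 80·1·323, 9·323 + 1·2889) = (51841, 5796)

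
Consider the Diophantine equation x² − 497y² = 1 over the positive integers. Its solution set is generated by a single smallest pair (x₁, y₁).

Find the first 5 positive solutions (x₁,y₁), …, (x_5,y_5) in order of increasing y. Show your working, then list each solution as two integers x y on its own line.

[22; 3,2,2,5,6,5,2,2,3,44] for √497; ℓ=10 ⇒ convergent index 9
i=0: a=22 ⇒ p=22, q=1
…
i=3: a=2 ⇒ p=379, q=17
…
i=8: a=2 ⇒ p=352750, q=15823
i=9: a=3 ⇒ p=1201887, q=53912
(x₁, y₁) = (1201887, 53912);  1201887² − 497·53912² = 1 ✓
(1201887+53912√497)^2 = 2889064721537 + 129592263888√497
(1201887+53912√497)^3 = 6944658661946678751 + 311510514535059400√497
(1201887+53912√497)^4 = 16693389930459326703284737 + 748800875565868281911712√497
(1201887+53912√497)^5 = 40127136686692992928199618718687 + 1799948075862157952969508541688√497

1201887 53912
2889064721537 129592263888
6944658661946678751 311510514535059400
16693389930459326703284737 748800875565868281911712
40127136686692992928199618718687 1799948075862157952969508541688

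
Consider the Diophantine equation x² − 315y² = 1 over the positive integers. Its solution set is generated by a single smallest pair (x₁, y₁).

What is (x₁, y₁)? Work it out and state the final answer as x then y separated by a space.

√315 = [17; 1,2,1,34, …], period ℓ=4 (even) → k=3
a_0=17:  p_0=17·1+0=17,  q_0=17·0+1=1
a_1=1:  p_1=1·17+1=18,  q_1=1·1+0=1
a_2=2:  p_2=2·18+17=53,  q_2=2·1+1=3
a_3=1:  p_3=1·53+18=71,  q_3=1·3+1=4
→ (71, 4).  Check: 71²=5041, 315·4²=5040, difference 1.

71 4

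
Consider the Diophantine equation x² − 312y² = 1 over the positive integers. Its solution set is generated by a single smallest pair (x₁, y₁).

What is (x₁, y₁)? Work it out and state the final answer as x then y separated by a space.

√312 → a₀=17, period (1,1,1,34); ℓ=4 even so k=3
step 0: (17, 1)  from 17·(1,0) + (0,1)
step 1: (18, 1)  from 1·(17,1) + (1,0)
step 2: (35, 2)  from 1·(18,1) + (17,1)
step 3: (53, 3)  from 1·(35,2) + (18,1)
fundamental: x₁=53, y₁=3  (since 2809 − 312·9 = 1)

53 3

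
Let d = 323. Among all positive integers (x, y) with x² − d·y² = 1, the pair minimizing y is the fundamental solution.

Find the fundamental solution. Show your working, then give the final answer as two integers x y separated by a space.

18 1

√323 = [17; 1,34, …], period ℓ=2 (even) → k=1
i=0: a=17 ⇒ p=17, q=1
i=1: a=1 ⇒ p=18, q=1
fundamental: x₁=18, y₁=1  (since 324 − 323·1 = 1)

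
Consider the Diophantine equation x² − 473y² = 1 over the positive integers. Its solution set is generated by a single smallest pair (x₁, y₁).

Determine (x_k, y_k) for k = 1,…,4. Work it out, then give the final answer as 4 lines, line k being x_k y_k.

87 4
15137 696
2633751 121100
458257537 21070704

√473 → a₀=21, period (1,2,1,42); ℓ=4 even so k=3
a_0=21:  p_0=21·1+0=21,  q_0=21·0+1=1
…
a_2=2:  p_2=2·22+21=65,  q_2=2·1+1=3
a_3=1:  p_3=1·65+22=87,  q_3=1·3+1=4
(x₁, y₁) = (87, 4);  87² − 473·4² = 1 ✓
(87+4√473)^2 = 15137 + 696√473
(87+4√473)^3 = 2633751 + 121100√473
(87+4√473)^4 = 458257537 + 21070704√473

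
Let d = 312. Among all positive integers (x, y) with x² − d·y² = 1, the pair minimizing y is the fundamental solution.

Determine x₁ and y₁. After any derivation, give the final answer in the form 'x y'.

53 3

√312 → a₀=17, period (1,1,1,34); ℓ=4 even so k=3
k=0  a_k=17  p_k/q_k = 17/1
k=1  a_k=1  p_k/q_k = 18/1
k=2  a_k=1  p_k/q_k = 35/2
k=3  a_k=1  p_k/q_k = 53/3
→ (53, 3).  Check: 53²=2809, 312·3²=2808, difference 1.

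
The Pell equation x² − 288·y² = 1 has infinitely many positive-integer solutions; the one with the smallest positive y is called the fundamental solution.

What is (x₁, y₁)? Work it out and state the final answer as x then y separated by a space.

d=288: √d = [16; 1,32] (ℓ=2, even), read p_1/q_1
step 0: (16, 1)  from 16·(1,0) + (0,1)
step 1: (17, 1)  from 1·(16,1) + (1,0)
fundamental: x₁=17, y₁=1  (since 289 − 288·1 = 1)

17 1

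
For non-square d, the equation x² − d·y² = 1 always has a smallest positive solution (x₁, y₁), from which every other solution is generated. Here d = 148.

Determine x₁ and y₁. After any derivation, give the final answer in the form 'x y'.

√148 = [12; 6,24, …], period ℓ=2 (even) → k=1
i=0: a=12 ⇒ p=12, q=1
i=1: a=6 ⇒ p=73, q=6
fundamental: x₁=73, y₁=6  (since 5329 − 148·36 = 1)

73 6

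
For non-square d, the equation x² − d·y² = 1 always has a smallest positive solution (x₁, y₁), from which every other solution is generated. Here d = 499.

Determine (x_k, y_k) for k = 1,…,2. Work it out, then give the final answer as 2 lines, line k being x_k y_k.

4490 201
40320199 1804980

√499 → a₀=22, period (2,1,21,1,2,44); ℓ=6 even so k=5
i=0: a=22 ⇒ p=22, q=1
i=1: a=2 ⇒ p=45, q=2
…
i=3: a=21 ⇒ p=1452, q=65
i=4: a=1 ⇒ p=1519, q=68
i=5: a=2 ⇒ p=4490, q=201
fundamental: x₁=4490, y₁=201  (since 20160100 − 499·40401 = 1)
(4490+201√499)^2 = 40320199 + 1804980√499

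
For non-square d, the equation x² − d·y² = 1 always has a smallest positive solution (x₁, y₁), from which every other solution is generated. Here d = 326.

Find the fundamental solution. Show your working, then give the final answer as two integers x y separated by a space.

325 18

√326 = [18; 18,36, …], period ℓ=2 (even) → k=1
k=0  a_k=18  p_k/q_k = 18/1
k=1  a_k=18  p_k/q_k = 325/18
→ (325, 18).  Check: 325²=105625, 326·18²=105624, difference 1.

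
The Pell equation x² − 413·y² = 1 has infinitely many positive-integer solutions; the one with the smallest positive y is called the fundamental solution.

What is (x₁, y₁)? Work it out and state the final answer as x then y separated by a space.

113399 5580

[20; 3,9,1,4,1,9,3,40] for √413; ℓ=8 ⇒ convergent index 7
step 0: (20, 1)  from 20·(1,0) + (0,1)
step 1: (61, 3)  from 3·(20,1) + (1,0)
…
step 6: (36560, 1799)  from 9·(3719,183) + (3089,152)
step 7: (113399, 5580)  from 3·(36560,1799) + (3719,183)
fundamental: x₁=113399, y₁=5580  (since 12859333201 − 413·31136400 = 1)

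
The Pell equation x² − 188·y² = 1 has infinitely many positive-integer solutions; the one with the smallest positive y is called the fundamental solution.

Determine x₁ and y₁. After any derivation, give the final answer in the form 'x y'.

d=188: √d = [13; 1,2,2,6,2,2,1,26] (ℓ=8, even), read p_7/q_7
k=0  a_k=13  p_k/q_k = 13/1
…
k=3  a_k=2  p_k/q_k = 96/7
…
k=5  a_k=2  p_k/q_k = 1330/97
k=6  a_k=2  p_k/q_k = 3277/239
k=7  a_k=1  p_k/q_k = 4607/336
→ (4607, 336).  Check: 4607²=21224449, 188·336²=21224448, difference 1.

4607 336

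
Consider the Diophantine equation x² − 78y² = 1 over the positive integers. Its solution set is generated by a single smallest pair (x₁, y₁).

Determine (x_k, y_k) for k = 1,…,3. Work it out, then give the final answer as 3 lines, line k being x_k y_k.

53 6
5617 636
595349 67410

[8; 1,4,1,16] for √78; ℓ=4 ⇒ convergent index 3
i=0: a=8 ⇒ p=8, q=1
…
i=2: a=4 ⇒ p=44, q=5
i=3: a=1 ⇒ p=53, q=6
(x₁, y₁) = (53, 6);  53² − 78·6² = 1 ✓
n=2: (53,6)∘(53,6) = (53·53+78·6·6, 53·6+6·53) = (5617,636)
n=3: (5617,636)∘(53,6) = (53·5617+78·6·636, 53·636+6·5617) = (595349,67410)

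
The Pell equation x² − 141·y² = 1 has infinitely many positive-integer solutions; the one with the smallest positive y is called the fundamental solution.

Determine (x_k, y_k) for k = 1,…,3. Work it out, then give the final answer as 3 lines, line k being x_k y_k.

95 8
18049 1520
3429215 288792

[11; 1,6,1,22] for √141; ℓ=4 ⇒ convergent index 3
k=0  a_k=11  p_k/q_k = 11/1
…
k=2  a_k=6  p_k/q_k = 83/7
k=3  a_k=1  p_k/q_k = 95/8
(x₁, y₁) = (95, 8);  95² − 141·8² = 1 ✓
k=2:  x_2 = 95·95+141·8·8 = 18049,  y_2 = 95·8+8·95 = 1520
k=3:  x_3 = 95·18049+141·8·1520 = 3429215,  y_3 = 95·1520+8·18049 = 288792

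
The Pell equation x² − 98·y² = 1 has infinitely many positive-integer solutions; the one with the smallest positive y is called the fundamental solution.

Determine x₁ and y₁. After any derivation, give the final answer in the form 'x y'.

99 10

√98 = [9; 1,8,1,18, …], period ℓ=4 (even) → k=3
i=0: a=9 ⇒ p=9, q=1
i=1: a=1 ⇒ p=10, q=1
i=2: a=8 ⇒ p=89, q=9
i=3: a=1 ⇒ p=99, q=10
fundamental: x₁=99, y₁=10  (since 9801 − 98·100 = 1)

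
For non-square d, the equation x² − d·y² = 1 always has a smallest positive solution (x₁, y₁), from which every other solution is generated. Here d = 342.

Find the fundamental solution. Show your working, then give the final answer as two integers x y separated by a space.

d=342: √d = [18; 2,36] (ℓ=2, even), read p_1/q_1
k=0  a_k=18  p_k/q_k = 18/1
k=1  a_k=2  p_k/q_k = 37/2
→ (37, 2).  Check: 37²=1369, 342·2²=1368, difference 1.

37 2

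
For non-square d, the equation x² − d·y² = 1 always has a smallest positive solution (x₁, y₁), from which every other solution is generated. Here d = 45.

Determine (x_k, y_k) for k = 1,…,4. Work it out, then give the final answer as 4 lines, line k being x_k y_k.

√45 → a₀=6, period (1,2,2,2,1,12); ℓ=6 even so k=5
i=0: a=6 ⇒ p=6, q=1
i=1: a=1 ⇒ p=7, q=1
i=2: a=2 ⇒ p=20, q=3
…
i=4: a=2 ⇒ p=114, q=17
i=5: a=1 ⇒ p=161, q=24
(x₁, y₁) = (161, 24);  161² − 45·24² = 1 ✓
(161+24√45)^2 = 51841 + 7728√45
(161+24√45)^3 = 16692641 + 2488392√45
(161+24√45)^4 = 5374978561 + 801254496√45

161 24
51841 7728
16692641 2488392
5374978561 801254496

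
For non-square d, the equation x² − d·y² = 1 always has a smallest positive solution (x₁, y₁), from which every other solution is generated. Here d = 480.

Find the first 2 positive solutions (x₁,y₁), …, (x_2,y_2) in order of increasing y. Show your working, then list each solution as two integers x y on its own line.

√480 → a₀=21, period (1,9,1,42); ℓ=4 even so k=3
k=0  a_k=21  p_k/q_k = 21/1
…
k=2  a_k=9  p_k/q_k = 219/10
k=3  a_k=1  p_k/q_k = 241/11
(x₁, y₁) = (241, 11);  241² − 480·11² = 1 ✓
n=2: (241,11)∘(241,11) = (241·241+480·11·11, 241·11+11·241) = (116161,5302)

241 11
116161 5302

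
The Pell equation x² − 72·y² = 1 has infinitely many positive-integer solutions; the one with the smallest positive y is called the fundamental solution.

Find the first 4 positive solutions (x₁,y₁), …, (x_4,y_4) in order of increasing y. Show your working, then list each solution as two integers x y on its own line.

17 2
577 68
19601 2310
665857 78472

√72 → a₀=8, period (2,16); ℓ=2 even so k=1
step 0: (8, 1)  from 8·(1,0) + (0,1)
step 1: (17, 2)  from 2·(8,1) + (1,0)
→ (17, 2).  Check: 17²=289, 72·2²=288, difference 1.
(17+2√72)^2 = 577 + 68√72
(17+2√72)^3 = 19601 + 2310√72
(17+2√72)^4 = 665857 + 78472√72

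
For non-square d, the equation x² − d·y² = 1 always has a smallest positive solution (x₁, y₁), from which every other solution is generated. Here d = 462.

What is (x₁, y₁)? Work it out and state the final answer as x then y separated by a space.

43 2

d=462: √d = [21; 2,42] (ℓ=2, even), read p_1/q_1
k=0  a_k=21  p_k/q_k = 21/1
k=1  a_k=2  p_k/q_k = 43/2
(x₁, y₁) = (43, 2);  43² − 462·2² = 1 ✓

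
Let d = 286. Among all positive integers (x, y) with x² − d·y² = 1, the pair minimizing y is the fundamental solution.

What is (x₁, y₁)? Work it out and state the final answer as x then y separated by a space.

561835 33222

d=286: √d = [16; 1,10,3,3,2,3,3,10,1,32] (ℓ=10, even), read p_9/q_9
i=0: a=16 ⇒ p=16, q=1
i=1: a=1 ⇒ p=17, q=1
…
i=3: a=3 ⇒ p=575, q=34
…
i=5: a=2 ⇒ p=4397, q=260
i=6: a=3 ⇒ p=15102, q=893
…
i=8: a=10 ⇒ p=512132, q=30283
i=9: a=1 ⇒ p=561835, q=33222
fundamental: x₁=561835, y₁=33222  (since 315658567225 − 286·1103701284 = 1)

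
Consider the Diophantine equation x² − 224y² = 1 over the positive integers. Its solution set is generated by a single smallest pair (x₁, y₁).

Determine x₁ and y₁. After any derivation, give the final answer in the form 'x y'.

15 1

√224 → a₀=14, period (1,28); ℓ=2 even so k=1
step 0: (14, 1)  from 14·(1,0) + (0,1)
step 1: (15, 1)  from 1·(14,1) + (1,0)
→ (15, 1).  Check: 15²=225, 224·1²=224, difference 1.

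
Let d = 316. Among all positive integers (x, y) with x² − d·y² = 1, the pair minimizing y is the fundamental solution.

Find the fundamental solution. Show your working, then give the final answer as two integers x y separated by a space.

12799 720

d=316: √d = [17; 1,3,2,8,2,3,1,34] (ℓ=8, even), read p_7/q_7
a_0=17:  p_0=17·1+0=17,  q_0=17·0+1=1
a_1=1:  p_1=1·17+1=18,  q_1=1·1+0=1
…
a_6=3:  p_6=3·2862+1351=9937,  q_6=3·161+76=559
a_7=1:  p_7=1·9937+2862=12799,  q_7=1·559+161=720
→ (12799, 720).  Check: 12799²=163814401, 316·720²=163814400, difference 1.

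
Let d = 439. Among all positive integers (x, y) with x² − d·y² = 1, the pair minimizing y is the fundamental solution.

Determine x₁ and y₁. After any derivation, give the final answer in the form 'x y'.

440 21

[20; 1,19,1,40] for √439; ℓ=4 ⇒ convergent index 3
a_0=20:  p_0=20·1+0=20,  q_0=20·0+1=1
a_1=1:  p_1=1·20+1=21,  q_1=1·1+0=1
a_2=19:  p_2=19·21+20=419,  q_2=19·1+1=20
a_3=1:  p_3=1·419+21=440,  q_3=1·20+1=21
(x₁, y₁) = (440, 21);  440² − 439·21² = 1 ✓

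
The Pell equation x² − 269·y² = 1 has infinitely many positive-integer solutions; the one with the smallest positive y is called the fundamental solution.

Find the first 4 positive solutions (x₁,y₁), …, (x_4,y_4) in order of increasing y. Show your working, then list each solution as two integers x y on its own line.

√269 → a₀=16, period (2,2,32); ℓ=3 odd so k=5
a_0=16:  p_0=16·1+0=16,  q_0=16·0+1=1
a_1=2:  p_1=2·16+1=33,  q_1=2·1+0=2
a_2=2:  p_2=2·33+16=82,  q_2=2·2+1=5
a_3=32:  p_3=32·82+33=2657,  q_3=32·5+2=162
a_4=2:  p_4=2·2657+82=5396,  q_4=2·162+5=329
a_5=2:  p_5=2·5396+2657=13449,  q_5=2·329+162=820
→ (13449, 820).  Check: 13449²=180875601, 269·820²=180875600, difference 1.
k=2:  x_2 = 13449·13449+269·820·820 = 361751201,  y_2 = 13449·820+820·13449 = 22056360
k=3:  x_3 = 13449·361751201+269·820·22056360 = 9730383791049,  y_3 = 13449·22056360+820·361751201 = 593271970460
k=4:  x_4 = 13449·9730383791049+269·820·593271970460 = 261727862849884801,  y_4 = 13449·593271970460+820·9730383791049 = 15957829439376720

13449 820
361751201 22056360
9730383791049 593271970460
261727862849884801 15957829439376720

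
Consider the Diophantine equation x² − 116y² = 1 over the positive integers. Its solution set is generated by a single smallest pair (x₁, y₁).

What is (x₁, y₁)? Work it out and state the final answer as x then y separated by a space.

[10; 1,3,2,1,4,1,2,3,1,20] for √116; ℓ=10 ⇒ convergent index 9
k=0  a_k=10  p_k/q_k = 10/1
…
k=2  a_k=3  p_k/q_k = 43/4
…
k=4  a_k=1  p_k/q_k = 140/13
…
k=6  a_k=1  p_k/q_k = 797/74
…
k=8  a_k=3  p_k/q_k = 7550/701
k=9  a_k=1  p_k/q_k = 9801/910
fundamental: x₁=9801, y₁=910  (since 96059601 − 116·828100 = 1)

9801 910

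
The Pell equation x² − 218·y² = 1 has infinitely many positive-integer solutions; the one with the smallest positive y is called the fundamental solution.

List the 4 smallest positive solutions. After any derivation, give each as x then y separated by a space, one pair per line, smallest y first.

√218 = [14; 1,3,3,1,28, …], period ℓ=5 (odd) → k=9
i=0: a=14 ⇒ p=14, q=1
…
i=2: a=3 ⇒ p=59, q=4
i=3: a=3 ⇒ p=192, q=13
i=4: a=1 ⇒ p=251, q=17
i=5: a=28 ⇒ p=7220, q=489
i=6: a=1 ⇒ p=7471, q=506
i=7: a=3 ⇒ p=29633, q=2007
i=8: a=3 ⇒ p=96370, q=6527
i=9: a=1 ⇒ p=126003, q=8534
→ (126003, 8534).  Check: 126003²=15876756009, 218·8534²=15876756008, difference 1.
(126003+8534√218)^2 = 31753512017 + 2150619204√218
(126003+8534√218)^3 = 8002075549230099 + 541968943114690√218
(126003+8534√218)^4 = 2016571050827526816577 + 136579425476409948936√218

126003 8534
31753512017 2150619204
8002075549230099 541968943114690
2016571050827526816577 136579425476409948936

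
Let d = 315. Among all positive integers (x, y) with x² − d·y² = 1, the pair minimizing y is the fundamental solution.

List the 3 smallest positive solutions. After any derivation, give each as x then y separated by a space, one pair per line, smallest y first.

71 4
10081 568
1431431 80652

√315 = [17; 1,2,1,34, …], period ℓ=4 (even) → k=3
a_0=17:  p_0=17·1+0=17,  q_0=17·0+1=1
a_1=1:  p_1=1·17+1=18,  q_1=1·1+0=1
a_2=2:  p_2=2·18+17=53,  q_2=2·1+1=3
a_3=1:  p_3=1·53+18=71,  q_3=1·3+1=4
(x₁, y₁) = (71, 4);  71² − 315·4² = 1 ✓
(71+4√315)^2 = 10081 + 568√315
(71+4√315)^3 = 1431431 + 80652√315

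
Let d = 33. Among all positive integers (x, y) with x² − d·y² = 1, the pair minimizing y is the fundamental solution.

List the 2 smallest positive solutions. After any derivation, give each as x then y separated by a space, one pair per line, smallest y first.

[5; 1,2,1,10] for √33; ℓ=4 ⇒ convergent index 3
step 0: (5, 1)  from 5·(1,0) + (0,1)
…
step 2: (17, 3)  from 2·(6,1) + (5,1)
step 3: (23, 4)  from 1·(17,3) + (6,1)
→ (23, 4).  Check: 23²=529, 33·4²=528, difference 1.
n=2: (23,4)∘(23,4) = (23·23+33·4·4, 23·4+4·23) = (1057,184)

23 4
1057 184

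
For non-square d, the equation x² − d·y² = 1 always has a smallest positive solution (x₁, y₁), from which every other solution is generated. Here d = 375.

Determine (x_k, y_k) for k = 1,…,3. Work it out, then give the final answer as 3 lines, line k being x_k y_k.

[19; 2,1,2,1,5,1,2,1,2,38] for √375; ℓ=10 ⇒ convergent index 9
step 0: (19, 1)  from 19·(1,0) + (0,1)
step 1: (39, 2)  from 2·(19,1) + (1,0)
step 2: (58, 3)  from 1·(39,2) + (19,1)
step 3: (155, 8)  from 2·(58,3) + (39,2)
step 4: (213, 11)  from 1·(155,8) + (58,3)
step 5: (1220, 63)  from 5·(213,11) + (155,8)
…
step 8: (5519, 285)  from 1·(4086,211) + (1433,74)
step 9: (15124, 781)  from 2·(5519,285) + (4086,211)
→ (15124, 781).  Check: 15124²=228735376, 375·781²=228735375, difference 1.
(15124+781√375)^2 = 457470751 + 23623688√375
(15124+781√375)^3 = 13837575261124 + 714569313843√375

15124 781
457470751 23623688
13837575261124 714569313843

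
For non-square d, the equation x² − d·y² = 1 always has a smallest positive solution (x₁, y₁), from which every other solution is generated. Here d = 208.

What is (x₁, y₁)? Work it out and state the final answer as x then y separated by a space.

649 45

[14; 2,2,1,2,2,28] for √208; ℓ=6 ⇒ convergent index 5
i=0: a=14 ⇒ p=14, q=1
i=1: a=2 ⇒ p=29, q=2
…
i=3: a=1 ⇒ p=101, q=7
i=4: a=2 ⇒ p=274, q=19
i=5: a=2 ⇒ p=649, q=45
→ (649, 45).  Check: 649²=421201, 208·45²=421200, difference 1.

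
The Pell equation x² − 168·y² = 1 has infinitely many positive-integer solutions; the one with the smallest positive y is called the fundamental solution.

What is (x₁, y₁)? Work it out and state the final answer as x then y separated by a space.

√168 = [12; 1,24, …], period ℓ=2 (even) → k=1
i=0: a=12 ⇒ p=12, q=1
i=1: a=1 ⇒ p=13, q=1
(x₁, y₁) = (13, 1);  13² − 168·1² = 1 ✓

13 1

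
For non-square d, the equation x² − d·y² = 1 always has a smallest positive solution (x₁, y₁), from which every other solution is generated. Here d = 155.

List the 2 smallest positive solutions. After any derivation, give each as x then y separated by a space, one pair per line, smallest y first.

249 20
124001 9960

[12; 2,4,2,24] for √155; ℓ=4 ⇒ convergent index 3
step 0: (12, 1)  from 12·(1,0) + (0,1)
step 1: (25, 2)  from 2·(12,1) + (1,0)
step 2: (112, 9)  from 4·(25,2) + (12,1)
step 3: (249, 20)  from 2·(112,9) + (25,2)
fundamental: x₁=249, y₁=20  (since 62001 − 155·400 = 1)
k=2:  x_2 = 249·249+155·20·20 = 124001,  y_2 = 249·20+20·249 = 9960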